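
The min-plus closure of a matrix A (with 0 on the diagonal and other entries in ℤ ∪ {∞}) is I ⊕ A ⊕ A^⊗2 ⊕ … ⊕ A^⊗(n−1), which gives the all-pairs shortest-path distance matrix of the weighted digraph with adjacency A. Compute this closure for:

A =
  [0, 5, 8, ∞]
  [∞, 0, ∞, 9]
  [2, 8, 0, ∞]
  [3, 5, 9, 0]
Closure =
  [0, 5, 8, 14]
  [12, 0, 18, 9]
  [2, 7, 0, 16]
  [3, 5, 9, 0]

This is the Floyd-Warshall all-pairs shortest-path computation. For each intermediate vertex k = 0, 1, …, 3, update dist[i][j] ← min(dist[i][j], dist[i][k] + dist[k][j]). The final matrix gives, for each (i, j), the minimum total weight of any directed path from i to j (possibly empty when i = j).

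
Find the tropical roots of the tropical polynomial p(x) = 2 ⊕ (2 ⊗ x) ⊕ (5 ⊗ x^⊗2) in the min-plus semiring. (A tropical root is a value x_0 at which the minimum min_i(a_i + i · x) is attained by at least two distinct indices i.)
Roots: {-3, 0}

Each tropical root is a break point of the lower envelope of the lines y = a_i + i · x (there are 3 lines, with slopes 0, 1, ..., 2). Only the lines that attain the minimum somewhere contribute to roots; other lines are dominated. Here the surviving (envelope) indices are i = 2, i = 1, i = 0.
Intersections between consecutive envelope lines give the roots: for adjacent envelope indices i < j the intersection is x = (a_i − a_j) / (j − i). Reading off the sorted break points: {-3, 0}.
Verification: at each break x_0, at least two indices attain the minimum of min_i(a_i + i · x_0).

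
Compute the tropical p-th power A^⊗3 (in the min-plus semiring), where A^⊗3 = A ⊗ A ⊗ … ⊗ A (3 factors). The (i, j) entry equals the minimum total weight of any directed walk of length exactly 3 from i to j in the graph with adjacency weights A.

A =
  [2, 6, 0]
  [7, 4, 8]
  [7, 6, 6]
A^⊗3 =
  [6, 8, 4]
  [11, 12, 9]
  [11, 13, 9]

Each entry (A^⊗3)_ij equals the minimum over all length-3 walks i = v_0 → v_1 → … → v_3 = j of Σ_t A[v_t][v_{t+1}]. For example, for (i, j) = (0, 2) we minimise over 9 possible intermediate vertex sequences; the minimum is 4, attained along the walk 0 → 0 → 0 → 2.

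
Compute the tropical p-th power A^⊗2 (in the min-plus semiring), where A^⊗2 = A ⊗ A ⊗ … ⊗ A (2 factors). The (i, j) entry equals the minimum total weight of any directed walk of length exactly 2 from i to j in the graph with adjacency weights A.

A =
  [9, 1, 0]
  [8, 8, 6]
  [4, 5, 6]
A^⊗2 =
  [4, 5, 6]
  [10, 9, 8]
  [10, 5, 4]

Each entry (A^⊗2)_ij equals the minimum over all length-2 walks i = v_0 → v_1 → … → v_2 = j of Σ_t A[v_t][v_{t+1}]. For example, for (i, j) = (0, 2) we minimise over 3 possible intermediate vertex sequences; the minimum is 6, attained along the walk 0 → 2 → 2.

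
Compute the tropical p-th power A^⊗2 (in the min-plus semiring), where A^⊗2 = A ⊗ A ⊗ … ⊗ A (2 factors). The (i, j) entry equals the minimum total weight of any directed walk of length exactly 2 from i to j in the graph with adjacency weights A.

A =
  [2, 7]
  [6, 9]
A^⊗2 =
  [4, 9]
  [8, 13]

Each entry (A^⊗2)_ij equals the minimum over all length-2 walks i = v_0 → v_1 → … → v_2 = j of Σ_t A[v_t][v_{t+1}]. For example, for (i, j) = (0, 1) we minimise over 2 possible intermediate vertex sequences; the minimum is 9, attained along the walk 0 → 0 → 1.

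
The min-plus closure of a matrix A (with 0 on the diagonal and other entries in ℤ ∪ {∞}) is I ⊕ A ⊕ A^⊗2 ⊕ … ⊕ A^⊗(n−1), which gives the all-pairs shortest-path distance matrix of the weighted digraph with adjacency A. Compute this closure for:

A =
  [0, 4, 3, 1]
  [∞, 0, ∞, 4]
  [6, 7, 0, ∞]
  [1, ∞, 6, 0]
Closure =
  [0, 4, 3, 1]
  [5, 0, 8, 4]
  [6, 7, 0, 7]
  [1, 5, 4, 0]

This is the Floyd-Warshall all-pairs shortest-path computation. For each intermediate vertex k = 0, 1, …, 3, update dist[i][j] ← min(dist[i][j], dist[i][k] + dist[k][j]). The final matrix gives, for each (i, j), the minimum total weight of any directed path from i to j (possibly empty when i = j).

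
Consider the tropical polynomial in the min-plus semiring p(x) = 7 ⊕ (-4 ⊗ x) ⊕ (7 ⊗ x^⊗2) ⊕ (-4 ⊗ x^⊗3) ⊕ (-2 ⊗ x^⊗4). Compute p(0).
p(0) = -4

A tropical monomial a ⊗ x^⊗i evaluates to a + i · x. Evaluating each term at x = 0:
  Term 0 contributes 7 + 0 · 0 = 7
  Term 1 contributes -4 + 1 · 0 = -4
  Term 2 contributes 7 + 2 · 0 = 7
  Term 3 contributes -4 + 3 · 0 = -4
  Term 4 contributes -2 + 4 · 0 = -2
p(0) = ⊕ of these = min[7, -4, 7, -4, -2] = -4.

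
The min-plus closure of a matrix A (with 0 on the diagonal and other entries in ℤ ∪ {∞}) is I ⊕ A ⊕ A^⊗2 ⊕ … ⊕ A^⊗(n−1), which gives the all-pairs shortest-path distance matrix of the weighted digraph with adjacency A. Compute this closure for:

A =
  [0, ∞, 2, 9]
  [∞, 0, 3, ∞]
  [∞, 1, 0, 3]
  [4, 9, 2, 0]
Closure =
  [0, 3, 2, 5]
  [10, 0, 3, 6]
  [7, 1, 0, 3]
  [4, 3, 2, 0]

This is the Floyd-Warshall all-pairs shortest-path computation. For each intermediate vertex k = 0, 1, …, 3, update dist[i][j] ← min(dist[i][j], dist[i][k] + dist[k][j]). The final matrix gives, for each (i, j), the minimum total weight of any directed path from i to j (possibly empty when i = j).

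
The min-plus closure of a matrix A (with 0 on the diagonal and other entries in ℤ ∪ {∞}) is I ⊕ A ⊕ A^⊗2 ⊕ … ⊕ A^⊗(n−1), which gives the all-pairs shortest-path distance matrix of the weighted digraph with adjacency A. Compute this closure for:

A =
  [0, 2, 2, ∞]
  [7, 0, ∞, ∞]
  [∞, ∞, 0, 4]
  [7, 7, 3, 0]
Closure =
  [0, 2, 2, 6]
  [7, 0, 9, 13]
  [11, 11, 0, 4]
  [7, 7, 3, 0]

This is the Floyd-Warshall all-pairs shortest-path computation. For each intermediate vertex k = 0, 1, …, 3, update dist[i][j] ← min(dist[i][j], dist[i][k] + dist[k][j]). The final matrix gives, for each (i, j), the minimum total weight of any directed path from i to j (possibly empty when i = j).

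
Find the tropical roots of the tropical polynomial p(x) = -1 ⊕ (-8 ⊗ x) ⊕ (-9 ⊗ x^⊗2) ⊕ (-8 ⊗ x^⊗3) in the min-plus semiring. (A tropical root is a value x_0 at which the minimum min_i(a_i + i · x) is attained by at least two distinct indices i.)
Roots: {-1, 1, 7}

Each tropical root is a break point of the lower envelope of the lines y = a_i + i · x (there are 4 lines, with slopes 0, 1, ..., 3). Only the lines that attain the minimum somewhere contribute to roots; other lines are dominated. Here the surviving (envelope) indices are i = 3, i = 2, i = 1, i = 0.
Intersections between consecutive envelope lines give the roots: for adjacent envelope indices i < j the intersection is x = (a_i − a_j) / (j − i). Reading off the sorted break points: {-1, 1, 7}.
Verification: at each break x_0, at least two indices attain the minimum of min_i(a_i + i · x_0).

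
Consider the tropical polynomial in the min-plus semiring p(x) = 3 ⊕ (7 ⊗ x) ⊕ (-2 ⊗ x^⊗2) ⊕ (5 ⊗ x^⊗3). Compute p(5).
p(5) = 3

A tropical monomial a ⊗ x^⊗i evaluates to a + i · x. Evaluating each term at x = 5:
  Term 0 contributes 3 + 0 · 5 = 3
  Term 1 contributes 7 + 1 · 5 = 12
  Term 2 contributes -2 + 2 · 5 = 8
  Term 3 contributes 5 + 3 · 5 = 20
p(5) = ⊕ of these = min[3, 12, 8, 20] = 3.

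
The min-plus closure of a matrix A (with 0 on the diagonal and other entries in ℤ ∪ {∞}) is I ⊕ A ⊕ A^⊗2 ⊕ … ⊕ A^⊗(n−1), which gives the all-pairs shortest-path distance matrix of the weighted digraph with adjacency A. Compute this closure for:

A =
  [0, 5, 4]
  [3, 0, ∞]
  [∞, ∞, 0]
Closure =
  [0, 5, 4]
  [3, 0, 7]
  [∞, ∞, 0]

This is the Floyd-Warshall all-pairs shortest-path computation. For each intermediate vertex k = 0, 1, …, 2, update dist[i][j] ← min(dist[i][j], dist[i][k] + dist[k][j]). The final matrix gives, for each (i, j), the minimum total weight of any directed path from i to j (possibly empty when i = j).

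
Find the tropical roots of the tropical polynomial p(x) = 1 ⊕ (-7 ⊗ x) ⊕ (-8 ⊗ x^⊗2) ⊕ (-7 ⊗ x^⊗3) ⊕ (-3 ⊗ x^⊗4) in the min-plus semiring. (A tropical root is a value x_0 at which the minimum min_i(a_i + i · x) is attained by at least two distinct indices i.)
Roots: {-4, -1, 1, 8}

Each tropical root is a break point of the lower envelope of the lines y = a_i + i · x (there are 5 lines, with slopes 0, 1, ..., 4). Only the lines that attain the minimum somewhere contribute to roots; other lines are dominated. Here the surviving (envelope) indices are i = 4, i = 3, i = 2, i = 1, i = 0.
Intersections between consecutive envelope lines give the roots: for adjacent envelope indices i < j the intersection is x = (a_i − a_j) / (j − i). Reading off the sorted break points: {-4, -1, 1, 8}.
Verification: at each break x_0, at least two indices attain the minimum of min_i(a_i + i · x_0).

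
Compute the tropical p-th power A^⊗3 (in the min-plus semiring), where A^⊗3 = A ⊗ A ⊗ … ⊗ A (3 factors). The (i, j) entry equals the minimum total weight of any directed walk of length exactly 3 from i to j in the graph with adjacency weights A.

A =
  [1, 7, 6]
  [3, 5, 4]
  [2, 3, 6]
A^⊗3 =
  [3, 9, 8]
  [5, 11, 10]
  [4, 10, 9]

Each entry (A^⊗3)_ij equals the minimum over all length-3 walks i = v_0 → v_1 → … → v_3 = j of Σ_t A[v_t][v_{t+1}]. For example, for (i, j) = (0, 2) we minimise over 9 possible intermediate vertex sequences; the minimum is 8, attained along the walk 0 → 0 → 0 → 2.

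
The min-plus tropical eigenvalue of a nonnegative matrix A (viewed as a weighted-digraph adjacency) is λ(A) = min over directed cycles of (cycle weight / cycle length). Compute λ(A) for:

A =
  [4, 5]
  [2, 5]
λ(A) = 7/2

Enumerate directed cycles and compute their means (weight / length). Sample:
  cycle 0 → 0: weight = 4, length = 1, mean = 4/1 ≈ 4.000
  cycle 1 → 1: weight = 5, length = 1, mean = 5/1 ≈ 5.000
  cycle 0 → 1 → 0: weight = 7, length = 2, mean = 7/2 ≈ 3.500
  cycle 1 → 0 → 1: weight = 7, length = 2, mean = 7/2 ≈ 3.500
Minimum mean = 3.500, attained e.g. along the cycle 0 → 1 → 0 with weight 7 and length 2. So λ(A) = 7/2 = 7/2.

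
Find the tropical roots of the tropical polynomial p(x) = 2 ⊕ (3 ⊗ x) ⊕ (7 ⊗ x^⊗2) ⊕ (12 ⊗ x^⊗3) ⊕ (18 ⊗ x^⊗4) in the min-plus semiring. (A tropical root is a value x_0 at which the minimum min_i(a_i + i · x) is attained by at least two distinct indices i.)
Roots: {-6, -5, -4, -1}

Each tropical root is a break point of the lower envelope of the lines y = a_i + i · x (there are 5 lines, with slopes 0, 1, ..., 4). Only the lines that attain the minimum somewhere contribute to roots; other lines are dominated. Here the surviving (envelope) indices are i = 4, i = 3, i = 2, i = 1, i = 0.
Intersections between consecutive envelope lines give the roots: for adjacent envelope indices i < j the intersection is x = (a_i − a_j) / (j − i). Reading off the sorted break points: {-6, -5, -4, -1}.
Verification: at each break x_0, at least two indices attain the minimum of min_i(a_i + i · x_0).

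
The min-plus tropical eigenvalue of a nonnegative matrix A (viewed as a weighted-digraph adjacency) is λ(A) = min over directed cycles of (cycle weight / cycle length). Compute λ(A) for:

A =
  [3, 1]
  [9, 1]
λ(A) = 1

Enumerate directed cycles and compute their means (weight / length). Sample:
  cycle 0 → 0: weight = 3, length = 1, mean = 3/1 ≈ 3.000
  cycle 1 → 1: weight = 1, length = 1, mean = 1/1 ≈ 1.000
  cycle 0 → 1 → 0: weight = 10, length = 2, mean = 10/2 ≈ 5.000
  cycle 1 → 0 → 1: weight = 10, length = 2, mean = 10/2 ≈ 5.000
Minimum mean = 1.000, attained e.g. along the cycle 1 → 1 with weight 1 and length 1. So λ(A) = 1/1 = 1.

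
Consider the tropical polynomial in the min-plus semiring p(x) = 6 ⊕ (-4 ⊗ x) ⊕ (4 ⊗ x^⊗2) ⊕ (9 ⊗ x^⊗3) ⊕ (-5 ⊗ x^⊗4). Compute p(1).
p(1) = -3

A tropical monomial a ⊗ x^⊗i evaluates to a + i · x. Evaluating each term at x = 1:
  Term 0 contributes 6 + 0 · 1 = 6
  Term 1 contributes -4 + 1 · 1 = -3
  Term 2 contributes 4 + 2 · 1 = 6
  Term 3 contributes 9 + 3 · 1 = 12
  Term 4 contributes -5 + 4 · 1 = -1
p(1) = ⊕ of these = min[6, -3, 6, 12, -1] = -3.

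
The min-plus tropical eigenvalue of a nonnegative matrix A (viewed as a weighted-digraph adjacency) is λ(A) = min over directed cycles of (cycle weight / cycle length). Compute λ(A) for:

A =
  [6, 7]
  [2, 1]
λ(A) = 1

Enumerate directed cycles and compute their means (weight / length). Sample:
  cycle 0 → 0: weight = 6, length = 1, mean = 6/1 ≈ 6.000
  cycle 1 → 1: weight = 1, length = 1, mean = 1/1 ≈ 1.000
  cycle 0 → 1 → 0: weight = 9, length = 2, mean = 9/2 ≈ 4.500
  cycle 1 → 0 → 1: weight = 9, length = 2, mean = 9/2 ≈ 4.500
Minimum mean = 1.000, attained e.g. along the cycle 1 → 1 with weight 1 and length 1. So λ(A) = 1/1 = 1.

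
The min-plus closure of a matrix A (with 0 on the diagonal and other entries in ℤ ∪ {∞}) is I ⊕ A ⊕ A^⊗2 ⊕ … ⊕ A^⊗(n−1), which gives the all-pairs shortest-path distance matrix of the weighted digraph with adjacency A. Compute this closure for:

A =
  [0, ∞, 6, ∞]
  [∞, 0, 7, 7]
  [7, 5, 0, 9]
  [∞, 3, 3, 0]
Closure =
  [0, 11, 6, 15]
  [14, 0, 7, 7]
  [7, 5, 0, 9]
  [10, 3, 3, 0]

This is the Floyd-Warshall all-pairs shortest-path computation. For each intermediate vertex k = 0, 1, …, 3, update dist[i][j] ← min(dist[i][j], dist[i][k] + dist[k][j]). The final matrix gives, for each (i, j), the minimum total weight of any directed path from i to j (possibly empty when i = j).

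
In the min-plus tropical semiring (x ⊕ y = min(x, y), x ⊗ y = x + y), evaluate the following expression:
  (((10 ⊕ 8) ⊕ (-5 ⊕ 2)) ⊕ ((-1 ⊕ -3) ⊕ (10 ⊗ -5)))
(((10 ⊕ 8) ⊕ (-5 ⊕ 2)) ⊕ ((-1 ⊕ -3) ⊕ (10 ⊗ -5))) = -5

Expand innermost to outermost. Recall ⊕ takes the minimum of its arguments and ⊗ takes their sum. Working out the expression (((10 ⊕ 8) ⊕ (-5 ⊕ 2)) ⊕ ((-1 ⊕ -3) ⊕ (10 ⊗ -5))) gives -5.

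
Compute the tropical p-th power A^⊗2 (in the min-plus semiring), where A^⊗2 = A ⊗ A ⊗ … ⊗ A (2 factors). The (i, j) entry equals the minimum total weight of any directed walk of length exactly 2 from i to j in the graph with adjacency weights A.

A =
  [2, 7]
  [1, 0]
A^⊗2 =
  [4, 7]
  [1, 0]

Each entry (A^⊗2)_ij equals the minimum over all length-2 walks i = v_0 → v_1 → … → v_2 = j of Σ_t A[v_t][v_{t+1}]. For example, for (i, j) = (0, 1) we minimise over 2 possible intermediate vertex sequences; the minimum is 7, attained along the walk 0 → 1 → 1.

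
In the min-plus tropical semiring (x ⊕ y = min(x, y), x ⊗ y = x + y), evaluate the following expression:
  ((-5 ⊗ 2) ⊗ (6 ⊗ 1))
((-5 ⊗ 2) ⊗ (6 ⊗ 1)) = 4

Expand innermost to outermost. Recall ⊕ takes the minimum of its arguments and ⊗ takes their sum. Working out the expression ((-5 ⊗ 2) ⊗ (6 ⊗ 1)) gives 4.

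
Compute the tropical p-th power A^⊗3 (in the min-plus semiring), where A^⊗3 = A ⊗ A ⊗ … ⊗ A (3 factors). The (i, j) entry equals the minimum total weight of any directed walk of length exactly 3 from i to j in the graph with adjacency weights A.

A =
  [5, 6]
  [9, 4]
A^⊗3 =
  [15, 14]
  [17, 12]

Each entry (A^⊗3)_ij equals the minimum over all length-3 walks i = v_0 → v_1 → … → v_3 = j of Σ_t A[v_t][v_{t+1}]. For example, for (i, j) = (0, 1) we minimise over 4 possible intermediate vertex sequences; the minimum is 14, attained along the walk 0 → 1 → 1 → 1.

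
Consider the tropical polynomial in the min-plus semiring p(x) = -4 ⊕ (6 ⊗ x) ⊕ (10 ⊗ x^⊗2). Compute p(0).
p(0) = -4

A tropical monomial a ⊗ x^⊗i evaluates to a + i · x. Evaluating each term at x = 0:
  Term 0 contributes -4 + 0 · 0 = -4
  Term 1 contributes 6 + 1 · 0 = 6
  Term 2 contributes 10 + 2 · 0 = 10
p(0) = ⊕ of these = min[-4, 6, 10] = -4.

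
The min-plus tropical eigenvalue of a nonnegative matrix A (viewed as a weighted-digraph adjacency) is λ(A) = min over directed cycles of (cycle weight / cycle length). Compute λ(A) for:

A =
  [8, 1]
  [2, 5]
λ(A) = 3/2

Enumerate directed cycles and compute their means (weight / length). Sample:
  cycle 0 → 0: weight = 8, length = 1, mean = 8/1 ≈ 8.000
  cycle 1 → 1: weight = 5, length = 1, mean = 5/1 ≈ 5.000
  cycle 0 → 1 → 0: weight = 3, length = 2, mean = 3/2 ≈ 1.500
  cycle 1 → 0 → 1: weight = 3, length = 2, mean = 3/2 ≈ 1.500
Minimum mean = 1.500, attained e.g. along the cycle 0 → 1 → 0 with weight 3 and length 2. So λ(A) = 3/2 = 3/2.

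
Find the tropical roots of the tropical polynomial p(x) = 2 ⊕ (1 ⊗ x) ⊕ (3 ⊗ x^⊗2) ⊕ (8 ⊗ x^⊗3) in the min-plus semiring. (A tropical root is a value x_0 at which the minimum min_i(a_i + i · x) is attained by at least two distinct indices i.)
Roots: {-5, -2, 1}

Each tropical root is a break point of the lower envelope of the lines y = a_i + i · x (there are 4 lines, with slopes 0, 1, ..., 3). Only the lines that attain the minimum somewhere contribute to roots; other lines are dominated. Here the surviving (envelope) indices are i = 3, i = 2, i = 1, i = 0.
Intersections between consecutive envelope lines give the roots: for adjacent envelope indices i < j the intersection is x = (a_i − a_j) / (j − i). Reading off the sorted break points: {-5, -2, 1}.
Verification: at each break x_0, at least two indices attain the minimum of min_i(a_i + i · x_0).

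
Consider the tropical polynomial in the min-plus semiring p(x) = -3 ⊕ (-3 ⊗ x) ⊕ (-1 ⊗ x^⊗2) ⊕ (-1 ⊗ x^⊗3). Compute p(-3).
p(-3) = -10

A tropical monomial a ⊗ x^⊗i evaluates to a + i · x. Evaluating each term at x = -3:
  Term 0 contributes -3 + 0 · -3 = -3
  Term 1 contributes -3 + 1 · -3 = -6
  Term 2 contributes -1 + 2 · -3 = -7
  Term 3 contributes -1 + 3 · -3 = -10
p(-3) = ⊕ of these = min[-3, -6, -7, -10] = -10.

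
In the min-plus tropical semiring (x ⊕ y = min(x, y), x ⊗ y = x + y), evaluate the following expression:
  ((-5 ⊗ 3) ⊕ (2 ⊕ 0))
((-5 ⊗ 3) ⊕ (2 ⊕ 0)) = -2

Expand innermost to outermost. Recall ⊕ takes the minimum of its arguments and ⊗ takes their sum. Working out the expression ((-5 ⊗ 3) ⊕ (2 ⊕ 0)) gives -2.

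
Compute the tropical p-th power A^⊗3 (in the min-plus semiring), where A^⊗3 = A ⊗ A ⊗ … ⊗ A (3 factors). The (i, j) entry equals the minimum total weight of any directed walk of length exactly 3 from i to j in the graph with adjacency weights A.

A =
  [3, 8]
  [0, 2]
A^⊗3 =
  [9, 12]
  [4, 6]

Each entry (A^⊗3)_ij equals the minimum over all length-3 walks i = v_0 → v_1 → … → v_3 = j of Σ_t A[v_t][v_{t+1}]. For example, for (i, j) = (0, 1) we minimise over 4 possible intermediate vertex sequences; the minimum is 12, attained along the walk 0 → 1 → 1 → 1.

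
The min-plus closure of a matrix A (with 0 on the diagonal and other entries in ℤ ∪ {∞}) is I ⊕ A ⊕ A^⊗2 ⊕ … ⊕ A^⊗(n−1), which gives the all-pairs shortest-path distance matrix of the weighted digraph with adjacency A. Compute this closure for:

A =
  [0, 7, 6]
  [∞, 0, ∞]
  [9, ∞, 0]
Closure =
  [0, 7, 6]
  [∞, 0, ∞]
  [9, 16, 0]

This is the Floyd-Warshall all-pairs shortest-path computation. For each intermediate vertex k = 0, 1, …, 2, update dist[i][j] ← min(dist[i][j], dist[i][k] + dist[k][j]). The final matrix gives, for each (i, j), the minimum total weight of any directed path from i to j (possibly empty when i = j).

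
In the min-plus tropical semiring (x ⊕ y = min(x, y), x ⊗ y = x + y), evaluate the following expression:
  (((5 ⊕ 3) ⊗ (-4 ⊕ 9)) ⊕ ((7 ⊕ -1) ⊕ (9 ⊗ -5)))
(((5 ⊕ 3) ⊗ (-4 ⊕ 9)) ⊕ ((7 ⊕ -1) ⊕ (9 ⊗ -5))) = -1

Expand innermost to outermost. Recall ⊕ takes the minimum of its arguments and ⊗ takes their sum. Working out the expression (((5 ⊕ 3) ⊗ (-4 ⊕ 9)) ⊕ ((7 ⊕ -1) ⊕ (9 ⊗ -5))) gives -1.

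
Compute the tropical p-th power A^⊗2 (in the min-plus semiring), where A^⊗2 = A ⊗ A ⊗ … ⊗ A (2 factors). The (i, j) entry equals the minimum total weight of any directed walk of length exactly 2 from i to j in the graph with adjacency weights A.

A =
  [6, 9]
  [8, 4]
A^⊗2 =
  [12, 13]
  [12, 8]

Each entry (A^⊗2)_ij equals the minimum over all length-2 walks i = v_0 → v_1 → … → v_2 = j of Σ_t A[v_t][v_{t+1}]. For example, for (i, j) = (0, 1) we minimise over 2 possible intermediate vertex sequences; the minimum is 13, attained along the walk 0 → 1 → 1.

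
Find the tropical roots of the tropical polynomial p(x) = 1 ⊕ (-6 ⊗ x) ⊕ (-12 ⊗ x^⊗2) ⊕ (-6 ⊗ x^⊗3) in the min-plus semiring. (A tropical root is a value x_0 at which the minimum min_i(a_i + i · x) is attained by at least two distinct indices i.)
Roots: {-6, 6, 7}

Each tropical root is a break point of the lower envelope of the lines y = a_i + i · x (there are 4 lines, with slopes 0, 1, ..., 3). Only the lines that attain the minimum somewhere contribute to roots; other lines are dominated. Here the surviving (envelope) indices are i = 3, i = 2, i = 1, i = 0.
Intersections between consecutive envelope lines give the roots: for adjacent envelope indices i < j the intersection is x = (a_i − a_j) / (j − i). Reading off the sorted break points: {-6, 6, 7}.
Verification: at each break x_0, at least two indices attain the minimum of min_i(a_i + i · x_0).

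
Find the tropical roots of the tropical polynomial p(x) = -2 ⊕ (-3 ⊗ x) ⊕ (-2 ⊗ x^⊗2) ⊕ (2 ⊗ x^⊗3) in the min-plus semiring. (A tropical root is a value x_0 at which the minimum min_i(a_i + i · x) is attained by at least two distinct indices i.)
Roots: {-4, -1, 1}

Each tropical root is a break point of the lower envelope of the lines y = a_i + i · x (there are 4 lines, with slopes 0, 1, ..., 3). Only the lines that attain the minimum somewhere contribute to roots; other lines are dominated. Here the surviving (envelope) indices are i = 3, i = 2, i = 1, i = 0.
Intersections between consecutive envelope lines give the roots: for adjacent envelope indices i < j the intersection is x = (a_i − a_j) / (j − i). Reading off the sorted break points: {-4, -1, 1}.
Verification: at each break x_0, at least two indices attain the minimum of min_i(a_i + i · x_0).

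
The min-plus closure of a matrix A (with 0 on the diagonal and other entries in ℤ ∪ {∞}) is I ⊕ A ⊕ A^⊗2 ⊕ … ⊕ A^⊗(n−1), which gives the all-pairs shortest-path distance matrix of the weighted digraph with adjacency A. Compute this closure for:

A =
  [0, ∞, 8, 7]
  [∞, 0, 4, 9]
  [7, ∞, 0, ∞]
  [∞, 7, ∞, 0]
Closure =
  [0, 14, 8, 7]
  [11, 0, 4, 9]
  [7, 21, 0, 14]
  [18, 7, 11, 0]

This is the Floyd-Warshall all-pairs shortest-path computation. For each intermediate vertex k = 0, 1, …, 3, update dist[i][j] ← min(dist[i][j], dist[i][k] + dist[k][j]). The final matrix gives, for each (i, j), the minimum total weight of any directed path from i to j (possibly empty when i = j).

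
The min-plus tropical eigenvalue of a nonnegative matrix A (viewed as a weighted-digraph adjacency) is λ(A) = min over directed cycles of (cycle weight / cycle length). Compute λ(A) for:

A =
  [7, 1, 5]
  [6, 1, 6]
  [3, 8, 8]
λ(A) = 1

Enumerate directed cycles and compute their means (weight / length). Sample:
  cycle 0 → 0: weight = 7, length = 1, mean = 7/1 ≈ 7.000
  cycle 1 → 1: weight = 1, length = 1, mean = 1/1 ≈ 1.000
  cycle 2 → 2: weight = 8, length = 1, mean = 8/1 ≈ 8.000
  cycle 0 → 1 → 0: weight = 7, length = 2, mean = 7/2 ≈ 3.500
  cycle 0 → 2 → 0: weight = 8, length = 2, mean = 8/2 ≈ 4.000
  cycle 1 → 0 → 1: weight = 7, length = 2, mean = 7/2 ≈ 3.500
Minimum mean = 1.000, attained e.g. along the cycle 1 → 1 with weight 1 and length 1. So λ(A) = 1/1 = 1.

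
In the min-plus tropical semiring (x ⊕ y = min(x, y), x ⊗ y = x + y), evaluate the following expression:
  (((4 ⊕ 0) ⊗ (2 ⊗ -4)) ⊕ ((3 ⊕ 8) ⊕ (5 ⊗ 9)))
(((4 ⊕ 0) ⊗ (2 ⊗ -4)) ⊕ ((3 ⊕ 8) ⊕ (5 ⊗ 9))) = -2

Expand innermost to outermost. Recall ⊕ takes the minimum of its arguments and ⊗ takes their sum. Working out the expression (((4 ⊕ 0) ⊗ (2 ⊗ -4)) ⊕ ((3 ⊕ 8) ⊕ (5 ⊗ 9))) gives -2.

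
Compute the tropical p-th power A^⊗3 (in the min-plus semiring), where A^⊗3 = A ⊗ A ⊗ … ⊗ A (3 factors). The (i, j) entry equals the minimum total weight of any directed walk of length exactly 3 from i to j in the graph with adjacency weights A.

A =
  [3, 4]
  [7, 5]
A^⊗3 =
  [9, 10]
  [13, 14]

Each entry (A^⊗3)_ij equals the minimum over all length-3 walks i = v_0 → v_1 → … → v_3 = j of Σ_t A[v_t][v_{t+1}]. For example, for (i, j) = (0, 1) we minimise over 4 possible intermediate vertex sequences; the minimum is 10, attained along the walk 0 → 0 → 0 → 1.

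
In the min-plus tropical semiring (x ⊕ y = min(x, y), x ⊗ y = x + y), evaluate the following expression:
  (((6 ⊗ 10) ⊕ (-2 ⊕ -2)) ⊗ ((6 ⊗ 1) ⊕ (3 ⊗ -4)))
(((6 ⊗ 10) ⊕ (-2 ⊕ -2)) ⊗ ((6 ⊗ 1) ⊕ (3 ⊗ -4))) = -3

Expand innermost to outermost. Recall ⊕ takes the minimum of its arguments and ⊗ takes their sum. Working out the expression (((6 ⊗ 10) ⊕ (-2 ⊕ -2)) ⊗ ((6 ⊗ 1) ⊕ (3 ⊗ -4))) gives -3.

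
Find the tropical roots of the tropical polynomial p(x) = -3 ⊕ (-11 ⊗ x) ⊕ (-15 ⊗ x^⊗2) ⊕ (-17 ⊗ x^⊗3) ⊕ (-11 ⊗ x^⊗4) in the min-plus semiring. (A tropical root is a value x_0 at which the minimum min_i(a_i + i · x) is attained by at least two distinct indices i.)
Roots: {-6, 2, 4, 8}

Each tropical root is a break point of the lower envelope of the lines y = a_i + i · x (there are 5 lines, with slopes 0, 1, ..., 4). Only the lines that attain the minimum somewhere contribute to roots; other lines are dominated. Here the surviving (envelope) indices are i = 4, i = 3, i = 2, i = 1, i = 0.
Intersections between consecutive envelope lines give the roots: for adjacent envelope indices i < j the intersection is x = (a_i − a_j) / (j − i). Reading off the sorted break points: {-6, 2, 4, 8}.
Verification: at each break x_0, at least two indices attain the minimum of min_i(a_i + i · x_0).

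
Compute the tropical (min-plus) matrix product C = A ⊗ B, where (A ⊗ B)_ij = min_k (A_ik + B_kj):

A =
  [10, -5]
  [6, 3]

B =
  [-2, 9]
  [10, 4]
A ⊗ B =
  [5, -1]
  [4, 7]

Apply the min-plus product entry-by-entry:
  C[0][0] = min over k of (A[0][0] + B[0][0] = 10 + -2 = 8, A[0][1] + B[1][0] = -5 + 10 = 5) = 5 (attained at k = 1)
  C[0][1] = min over k of (A[0][0] + B[0][1] = 10 + 9 = 19, A[0][1] + B[1][1] = -5 + 4 = -1) = -1 (attained at k = 1)
  C[1][0] = min over k of (A[1][0] + B[0][0] = 6 + -2 = 4, A[1][1] + B[1][0] = 3 + 10 = 13) = 4 (attained at k = 0)
  C[1][1] = min over k of (A[1][0] + B[0][1] = 6 + 9 = 15, A[1][1] + B[1][1] = 3 + 4 = 7) = 7 (attained at k = 1)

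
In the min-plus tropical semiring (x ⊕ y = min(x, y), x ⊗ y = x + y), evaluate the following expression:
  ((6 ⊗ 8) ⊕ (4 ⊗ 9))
((6 ⊗ 8) ⊕ (4 ⊗ 9)) = 13

Expand innermost to outermost. Recall ⊕ takes the minimum of its arguments and ⊗ takes their sum. Working out the expression ((6 ⊗ 8) ⊕ (4 ⊗ 9)) gives 13.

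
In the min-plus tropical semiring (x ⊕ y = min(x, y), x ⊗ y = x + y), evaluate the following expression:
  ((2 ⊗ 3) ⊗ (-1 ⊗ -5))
((2 ⊗ 3) ⊗ (-1 ⊗ -5)) = -1

Expand innermost to outermost. Recall ⊕ takes the minimum of its arguments and ⊗ takes their sum. Working out the expression ((2 ⊗ 3) ⊗ (-1 ⊗ -5)) gives -1.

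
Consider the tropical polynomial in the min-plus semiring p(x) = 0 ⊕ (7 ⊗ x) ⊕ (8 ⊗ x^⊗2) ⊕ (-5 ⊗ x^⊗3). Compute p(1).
p(1) = -2

A tropical monomial a ⊗ x^⊗i evaluates to a + i · x. Evaluating each term at x = 1:
  Term 0 contributes 0 + 0 · 1 = 0
  Term 1 contributes 7 + 1 · 1 = 8
  Term 2 contributes 8 + 2 · 1 = 10
  Term 3 contributes -5 + 3 · 1 = -2
p(1) = ⊕ of these = min[0, 8, 10, -2] = -2.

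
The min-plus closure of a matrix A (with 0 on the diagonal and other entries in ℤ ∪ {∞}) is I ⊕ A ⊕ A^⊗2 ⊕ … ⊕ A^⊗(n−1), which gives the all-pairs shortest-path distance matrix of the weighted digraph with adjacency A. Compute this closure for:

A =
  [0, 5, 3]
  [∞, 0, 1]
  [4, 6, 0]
Closure =
  [0, 5, 3]
  [5, 0, 1]
  [4, 6, 0]

This is the Floyd-Warshall all-pairs shortest-path computation. For each intermediate vertex k = 0, 1, …, 2, update dist[i][j] ← min(dist[i][j], dist[i][k] + dist[k][j]). The final matrix gives, for each (i, j), the minimum total weight of any directed path from i to j (possibly empty when i = j).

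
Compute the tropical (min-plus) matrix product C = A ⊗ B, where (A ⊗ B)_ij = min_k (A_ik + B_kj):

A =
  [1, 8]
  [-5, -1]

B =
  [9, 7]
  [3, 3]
A ⊗ B =
  [10, 8]
  [2, 2]

Apply the min-plus product entry-by-entry:
  C[0][0] = min over k of (A[0][0] + B[0][0] = 1 + 9 = 10, A[0][1] + B[1][0] = 8 + 3 = 11) = 10 (attained at k = 0)
  C[0][1] = min over k of (A[0][0] + B[0][1] = 1 + 7 = 8, A[0][1] + B[1][1] = 8 + 3 = 11) = 8 (attained at k = 0)
  C[1][0] = min over k of (A[1][0] + B[0][0] = -5 + 9 = 4, A[1][1] + B[1][0] = -1 + 3 = 2) = 2 (attained at k = 1)
  C[1][1] = min over k of (A[1][0] + B[0][1] = -5 + 7 = 2, A[1][1] + B[1][1] = -1 + 3 = 2) = 2 (attained at k = 0)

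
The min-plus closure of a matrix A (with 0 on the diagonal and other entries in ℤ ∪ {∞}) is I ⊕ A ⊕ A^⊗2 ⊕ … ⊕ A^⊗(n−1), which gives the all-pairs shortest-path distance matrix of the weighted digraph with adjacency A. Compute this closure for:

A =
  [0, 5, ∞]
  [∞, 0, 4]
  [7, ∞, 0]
Closure =
  [0, 5, 9]
  [11, 0, 4]
  [7, 12, 0]

This is the Floyd-Warshall all-pairs shortest-path computation. For each intermediate vertex k = 0, 1, …, 2, update dist[i][j] ← min(dist[i][j], dist[i][k] + dist[k][j]). The final matrix gives, for each (i, j), the minimum total weight of any directed path from i to j (possibly empty when i = j).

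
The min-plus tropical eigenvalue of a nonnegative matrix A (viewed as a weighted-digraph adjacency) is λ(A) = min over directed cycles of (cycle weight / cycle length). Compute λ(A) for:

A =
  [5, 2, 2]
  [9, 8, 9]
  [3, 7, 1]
λ(A) = 1

Enumerate directed cycles and compute their means (weight / length). Sample:
  cycle 0 → 0: weight = 5, length = 1, mean = 5/1 ≈ 5.000
  cycle 1 → 1: weight = 8, length = 1, mean = 8/1 ≈ 8.000
  cycle 2 → 2: weight = 1, length = 1, mean = 1/1 ≈ 1.000
  cycle 0 → 1 → 0: weight = 11, length = 2, mean = 11/2 ≈ 5.500
  cycle 0 → 2 → 0: weight = 5, length = 2, mean = 5/2 ≈ 2.500
  cycle 1 → 0 → 1: weight = 11, length = 2, mean = 11/2 ≈ 5.500
Minimum mean = 1.000, attained e.g. along the cycle 2 → 2 with weight 1 and length 1. So λ(A) = 1/1 = 1.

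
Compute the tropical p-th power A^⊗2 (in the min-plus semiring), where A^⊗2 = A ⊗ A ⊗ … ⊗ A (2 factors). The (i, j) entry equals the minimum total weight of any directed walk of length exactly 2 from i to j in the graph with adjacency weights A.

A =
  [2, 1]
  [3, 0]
A^⊗2 =
  [4, 1]
  [3, 0]

Each entry (A^⊗2)_ij equals the minimum over all length-2 walks i = v_0 → v_1 → … → v_2 = j of Σ_t A[v_t][v_{t+1}]. For example, for (i, j) = (0, 1) we minimise over 2 possible intermediate vertex sequences; the minimum is 1, attained along the walk 0 → 1 → 1.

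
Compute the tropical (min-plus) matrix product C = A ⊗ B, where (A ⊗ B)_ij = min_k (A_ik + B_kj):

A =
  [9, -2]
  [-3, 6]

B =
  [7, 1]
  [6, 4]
A ⊗ B =
  [4, 2]
  [4, -2]

Apply the min-plus product entry-by-entry:
  C[0][0] = min over k of (A[0][0] + B[0][0] = 9 + 7 = 16, A[0][1] + B[1][0] = -2 + 6 = 4) = 4 (attained at k = 1)
  C[0][1] = min over k of (A[0][0] + B[0][1] = 9 + 1 = 10, A[0][1] + B[1][1] = -2 + 4 = 2) = 2 (attained at k = 1)
  C[1][0] = min over k of (A[1][0] + B[0][0] = -3 + 7 = 4, A[1][1] + B[1][0] = 6 + 6 = 12) = 4 (attained at k = 0)
  C[1][1] = min over k of (A[1][0] + B[0][1] = -3 + 1 = -2, A[1][1] + B[1][1] = 6 + 4 = 10) = -2 (attained at k = 0)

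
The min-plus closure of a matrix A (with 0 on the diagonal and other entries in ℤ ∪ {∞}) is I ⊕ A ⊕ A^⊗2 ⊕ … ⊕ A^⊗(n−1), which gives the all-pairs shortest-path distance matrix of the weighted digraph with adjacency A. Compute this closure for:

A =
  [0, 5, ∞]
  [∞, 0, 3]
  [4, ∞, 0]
Closure =
  [0, 5, 8]
  [7, 0, 3]
  [4, 9, 0]

This is the Floyd-Warshall all-pairs shortest-path computation. For each intermediate vertex k = 0, 1, …, 2, update dist[i][j] ← min(dist[i][j], dist[i][k] + dist[k][j]). The final matrix gives, for each (i, j), the minimum total weight of any directed path from i to j (possibly empty when i = j).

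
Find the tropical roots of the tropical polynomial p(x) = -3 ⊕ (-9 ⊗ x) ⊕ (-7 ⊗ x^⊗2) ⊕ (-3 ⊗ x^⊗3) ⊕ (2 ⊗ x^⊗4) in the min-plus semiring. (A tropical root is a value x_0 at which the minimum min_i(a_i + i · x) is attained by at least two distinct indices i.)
Roots: {-5, -4, -2, 6}

Each tropical root is a break point of the lower envelope of the lines y = a_i + i · x (there are 5 lines, with slopes 0, 1, ..., 4). Only the lines that attain the minimum somewhere contribute to roots; other lines are dominated. Here the surviving (envelope) indices are i = 4, i = 3, i = 2, i = 1, i = 0.
Intersections between consecutive envelope lines give the roots: for adjacent envelope indices i < j the intersection is x = (a_i − a_j) / (j − i). Reading off the sorted break points: {-5, -4, -2, 6}.
Verification: at each break x_0, at least two indices attain the minimum of min_i(a_i + i · x_0).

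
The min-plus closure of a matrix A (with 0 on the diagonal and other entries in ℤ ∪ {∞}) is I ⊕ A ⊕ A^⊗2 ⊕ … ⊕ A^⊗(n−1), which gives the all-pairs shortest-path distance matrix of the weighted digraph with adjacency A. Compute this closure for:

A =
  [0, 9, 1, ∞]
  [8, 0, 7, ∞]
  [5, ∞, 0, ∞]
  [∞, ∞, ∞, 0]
Closure =
  [0, 9, 1, ∞]
  [8, 0, 7, ∞]
  [5, 14, 0, ∞]
  [∞, ∞, ∞, 0]

This is the Floyd-Warshall all-pairs shortest-path computation. For each intermediate vertex k = 0, 1, …, 3, update dist[i][j] ← min(dist[i][j], dist[i][k] + dist[k][j]). The final matrix gives, for each (i, j), the minimum total weight of any directed path from i to j (possibly empty when i = j).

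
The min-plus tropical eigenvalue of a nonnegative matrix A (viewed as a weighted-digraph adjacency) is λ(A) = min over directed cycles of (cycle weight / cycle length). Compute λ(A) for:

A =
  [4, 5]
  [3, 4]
λ(A) = 4

Enumerate directed cycles and compute their means (weight / length). Sample:
  cycle 0 → 0: weight = 4, length = 1, mean = 4/1 ≈ 4.000
  cycle 1 → 1: weight = 4, length = 1, mean = 4/1 ≈ 4.000
  cycle 0 → 1 → 0: weight = 8, length = 2, mean = 8/2 ≈ 4.000
  cycle 1 → 0 → 1: weight = 8, length = 2, mean = 8/2 ≈ 4.000
Minimum mean = 4.000, attained e.g. along the cycle 0 → 0 with weight 4 and length 1. So λ(A) = 4/1 = 4.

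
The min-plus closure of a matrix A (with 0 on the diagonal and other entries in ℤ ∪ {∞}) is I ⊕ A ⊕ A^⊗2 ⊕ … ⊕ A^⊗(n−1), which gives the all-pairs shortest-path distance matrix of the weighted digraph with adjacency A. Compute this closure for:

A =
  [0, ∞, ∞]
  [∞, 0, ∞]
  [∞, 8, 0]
Closure =
  [0, ∞, ∞]
  [∞, 0, ∞]
  [∞, 8, 0]

This is the Floyd-Warshall all-pairs shortest-path computation. For each intermediate vertex k = 0, 1, …, 2, update dist[i][j] ← min(dist[i][j], dist[i][k] + dist[k][j]). The final matrix gives, for each (i, j), the minimum total weight of any directed path from i to j (possibly empty when i = j).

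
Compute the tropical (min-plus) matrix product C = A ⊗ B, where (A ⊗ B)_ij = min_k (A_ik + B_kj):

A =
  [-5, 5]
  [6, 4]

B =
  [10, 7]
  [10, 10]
A ⊗ B =
  [5, 2]
  [14, 13]

Apply the min-plus product entry-by-entry:
  C[0][0] = min over k of (A[0][0] + B[0][0] = -5 + 10 = 5, A[0][1] + B[1][0] = 5 + 10 = 15) = 5 (attained at k = 0)
  C[0][1] = min over k of (A[0][0] + B[0][1] = -5 + 7 = 2, A[0][1] + B[1][1] = 5 + 10 = 15) = 2 (attained at k = 0)
  C[1][0] = min over k of (A[1][0] + B[0][0] = 6 + 10 = 16, A[1][1] + B[1][0] = 4 + 10 = 14) = 14 (attained at k = 1)
  C[1][1] = min over k of (A[1][0] + B[0][1] = 6 + 7 = 13, A[1][1] + B[1][1] = 4 + 10 = 14) = 13 (attained at k = 0)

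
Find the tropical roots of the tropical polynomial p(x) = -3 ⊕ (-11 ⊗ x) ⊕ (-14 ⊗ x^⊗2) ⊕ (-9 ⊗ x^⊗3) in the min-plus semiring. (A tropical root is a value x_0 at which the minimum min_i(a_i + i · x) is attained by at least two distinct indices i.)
Roots: {-5, 3, 8}

Each tropical root is a break point of the lower envelope of the lines y = a_i + i · x (there are 4 lines, with slopes 0, 1, ..., 3). Only the lines that attain the minimum somewhere contribute to roots; other lines are dominated. Here the surviving (envelope) indices are i = 3, i = 2, i = 1, i = 0.
Intersections between consecutive envelope lines give the roots: for adjacent envelope indices i < j the intersection is x = (a_i − a_j) / (j − i). Reading off the sorted break points: {-5, 3, 8}.
Verification: at each break x_0, at least two indices attain the minimum of min_i(a_i + i · x_0).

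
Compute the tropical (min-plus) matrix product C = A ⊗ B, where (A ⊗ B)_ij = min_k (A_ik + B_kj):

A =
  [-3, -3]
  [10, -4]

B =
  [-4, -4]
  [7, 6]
A ⊗ B =
  [-7, -7]
  [3, 2]

Apply the min-plus product entry-by-entry:
  C[0][0] = min over k of (A[0][0] + B[0][0] = -3 + -4 = -7, A[0][1] + B[1][0] = -3 + 7 = 4) = -7 (attained at k = 0)
  C[0][1] = min over k of (A[0][0] + B[0][1] = -3 + -4 = -7, A[0][1] + B[1][1] = -3 + 6 = 3) = -7 (attained at k = 0)
  C[1][0] = min over k of (A[1][0] + B[0][0] = 10 + -4 = 6, A[1][1] + B[1][0] = -4 + 7 = 3) = 3 (attained at k = 1)
  C[1][1] = min over k of (A[1][0] + B[0][1] = 10 + -4 = 6, A[1][1] + B[1][1] = -4 + 6 = 2) = 2 (attained at k = 1)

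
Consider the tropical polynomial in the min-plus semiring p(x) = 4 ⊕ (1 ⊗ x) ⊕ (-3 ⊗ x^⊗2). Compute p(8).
p(8) = 4

A tropical monomial a ⊗ x^⊗i evaluates to a + i · x. Evaluating each term at x = 8:
  Term 0 contributes 4 + 0 · 8 = 4
  Term 1 contributes 1 + 1 · 8 = 9
  Term 2 contributes -3 + 2 · 8 = 13
p(8) = ⊕ of these = min[4, 9, 13] = 4.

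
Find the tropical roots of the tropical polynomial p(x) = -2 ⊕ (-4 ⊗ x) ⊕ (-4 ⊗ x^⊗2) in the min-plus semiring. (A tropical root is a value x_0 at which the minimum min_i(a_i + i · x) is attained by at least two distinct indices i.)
Roots: {0, 2}

Each tropical root is a break point of the lower envelope of the lines y = a_i + i · x (there are 3 lines, with slopes 0, 1, ..., 2). Only the lines that attain the minimum somewhere contribute to roots; other lines are dominated. Here the surviving (envelope) indices are i = 2, i = 1, i = 0.
Intersections between consecutive envelope lines give the roots: for adjacent envelope indices i < j the intersection is x = (a_i − a_j) / (j − i). Reading off the sorted break points: {0, 2}.
Verification: at each break x_0, at least two indices attain the minimum of min_i(a_i + i · x_0).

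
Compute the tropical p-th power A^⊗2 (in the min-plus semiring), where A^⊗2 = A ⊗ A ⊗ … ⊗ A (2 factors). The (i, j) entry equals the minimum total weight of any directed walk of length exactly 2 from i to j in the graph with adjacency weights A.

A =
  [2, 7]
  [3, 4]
A^⊗2 =
  [4, 9]
  [5, 8]

Each entry (A^⊗2)_ij equals the minimum over all length-2 walks i = v_0 → v_1 → … → v_2 = j of Σ_t A[v_t][v_{t+1}]. For example, for (i, j) = (0, 1) we minimise over 2 possible intermediate vertex sequences; the minimum is 9, attained along the walk 0 → 0 → 1.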